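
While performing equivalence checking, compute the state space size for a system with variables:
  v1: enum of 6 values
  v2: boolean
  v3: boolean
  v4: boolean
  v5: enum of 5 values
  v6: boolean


State space = product of domain sizes of all variables.
Domain sizes:
  v1 (enum of 6 values): 6
  v2 (boolean): 2
  v3 (boolean): 2
  v4 (boolean): 2
  v5 (enum of 5 values): 5
  v6 (boolean): 2
Product = 6 * 2 * 2 * 2 * 5 * 2 = 480

480


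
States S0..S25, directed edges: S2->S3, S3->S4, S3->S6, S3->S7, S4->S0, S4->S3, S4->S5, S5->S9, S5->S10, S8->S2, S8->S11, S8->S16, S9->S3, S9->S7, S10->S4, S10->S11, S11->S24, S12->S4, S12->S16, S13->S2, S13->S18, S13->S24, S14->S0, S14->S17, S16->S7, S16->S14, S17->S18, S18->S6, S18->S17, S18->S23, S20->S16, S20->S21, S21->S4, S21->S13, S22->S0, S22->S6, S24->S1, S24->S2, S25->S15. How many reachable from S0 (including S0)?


BFS from S0:
  layer 0: {S0}
Reachable set: {S0}
Count = 1

1


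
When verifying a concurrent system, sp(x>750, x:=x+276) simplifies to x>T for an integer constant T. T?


Formula: sp(P, x:=E) = exists old_x. (x = E[old_x/x]) AND P[old_x/x] (old_x is the value of x before the assignment; eliminate old_x by solving x = E[old_x/x] for old_x)
Step 1: Precondition P: x>750, i.e. old_x > 750
Step 2: Assignment gives x = old_x + 276, so old_x = x - 276
Step 3: Substitute into P: x - 276 > 750
Step 4: Simplify: x > 750+276 = 1026

1026


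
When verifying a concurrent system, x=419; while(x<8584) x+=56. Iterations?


Step 1: x goes from 419 toward 8584 by 56; the body runs while x<8584, so iterations = ceil((bound-start)/step)
Step 2: Distance=8165
Step 3: ceil(8165/56)=146

146


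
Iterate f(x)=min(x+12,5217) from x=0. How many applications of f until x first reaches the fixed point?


Step 1: x=0, cap=5217, increment=12
Step 2: x grows by 12 each step until capped at 5217; fixed point is x=5217
Step 3: iterations = ceil(5217/12) = 435

435


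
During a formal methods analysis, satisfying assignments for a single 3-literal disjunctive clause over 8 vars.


Step 1: Total=2^8=256
Step 2: Unsat when all 3 false: 2^5=32
Step 3: Sat=256-32=224

224


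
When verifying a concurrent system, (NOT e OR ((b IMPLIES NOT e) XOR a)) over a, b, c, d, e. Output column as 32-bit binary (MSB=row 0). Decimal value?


Formula: (NOT e OR ((b IMPLIES NOT e) XOR a)) over a, b, c, d, e (32 rows)
Evaluate each row (bits = a,b,c,d,e, MSB first):
  row 0 [00000]: (NOT 0 OR ((0 IMPLIES NOT 0) XOR 0)) -> 1
  row 1 [00001]: (NOT 1 OR ((0 IMPLIES NOT 1) XOR 0)) -> 1
  row 2 [00010]: (NOT 0 OR ((0 IMPLIES NOT 0) XOR 0)) -> 1
  row 3 [00011]: (NOT 1 OR ((0 IMPLIES NOT 1) XOR 0)) -> 1
  row 4 [00100]: (NOT 0 OR ((0 IMPLIES NOT 0) XOR 0)) -> 1
  row 5 [00101]: (NOT 1 OR ((0 IMPLIES NOT 1) XOR 0)) -> 1
  row 6 [00110]: (NOT 0 OR ((0 IMPLIES NOT 0) XOR 0)) -> 1
  row 7 [00111]: (NOT 1 OR ((0 IMPLIES NOT 1) XOR 0)) -> 1
  row 8 [01000]: (NOT 0 OR ((1 IMPLIES NOT 0) XOR 0)) -> 1
  row 9 [01001]: (NOT 1 OR ((1 IMPLIES NOT 1) XOR 0)) -> 0
  row 10 [01010]: (NOT 0 OR ((1 IMPLIES NOT 0) XOR 0)) -> 1
  row 11 [01011]: (NOT 1 OR ((1 IMPLIES NOT 1) XOR 0)) -> 0
  row 12 [01100]: (NOT 0 OR ((1 IMPLIES NOT 0) XOR 0)) -> 1
  row 13 [01101]: (NOT 1 OR ((1 IMPLIES NOT 1) XOR 0)) -> 0
  row 14 [01110]: (NOT 0 OR ((1 IMPLIES NOT 0) XOR 0)) -> 1
  row 15 [01111]: (NOT 1 OR ((1 IMPLIES NOT 1) XOR 0)) -> 0
  row 16 [10000]: (NOT 0 OR ((0 IMPLIES NOT 0) XOR 1)) -> 1
  row 17 [10001]: (NOT 1 OR ((0 IMPLIES NOT 1) XOR 1)) -> 0
  row 18 [10010]: (NOT 0 OR ((0 IMPLIES NOT 0) XOR 1)) -> 1
  row 19 [10011]: (NOT 1 OR ((0 IMPLIES NOT 1) XOR 1)) -> 0
  row 20 [10100]: (NOT 0 OR ((0 IMPLIES NOT 0) XOR 1)) -> 1
  row 21 [10101]: (NOT 1 OR ((0 IMPLIES NOT 1) XOR 1)) -> 0
  row 22 [10110]: (NOT 0 OR ((0 IMPLIES NOT 0) XOR 1)) -> 1
  row 23 [10111]: (NOT 1 OR ((0 IMPLIES NOT 1) XOR 1)) -> 0
  row 24 [11000]: (NOT 0 OR ((1 IMPLIES NOT 0) XOR 1)) -> 1
  row 25 [11001]: (NOT 1 OR ((1 IMPLIES NOT 1) XOR 1)) -> 1
  row 26 [11010]: (NOT 0 OR ((1 IMPLIES NOT 0) XOR 1)) -> 1
  row 27 [11011]: (NOT 1 OR ((1 IMPLIES NOT 1) XOR 1)) -> 1
  row 28 [11100]: (NOT 0 OR ((1 IMPLIES NOT 0) XOR 1)) -> 1
  row 29 [11101]: (NOT 1 OR ((1 IMPLIES NOT 1) XOR 1)) -> 1
  row 30 [11110]: (NOT 0 OR ((1 IMPLIES NOT 0) XOR 1)) -> 1
  row 31 [11111]: (NOT 1 OR ((1 IMPLIES NOT 1) XOR 1)) -> 1
Full result column, 4 rows per line (a,b,c fixed per line; d,e runs 00..11 left to right):
  rows 0-3 [a,b,c=000]: 1111  = hex F
  rows 4-7 [a,b,c=001]: 1111  = hex F
  rows 8-11 [a,b,c=010]: 1010  = hex A
  rows 12-15 [a,b,c=011]: 1010  = hex A
  rows 16-19 [a,b,c=100]: 1010  = hex A
  rows 20-23 [a,b,c=101]: 1010  = hex A
  rows 24-27 [a,b,c=110]: 1111  = hex F
  rows 28-31 [a,b,c=111]: 1111  = hex F
Output column (row 0 .. row 31) = 11111111101010101010101011111111
Output column grouped in 4s = 1111 1111 1010 1010 1010 1010 1111 1111 = 0xFFAAAAFF
Convert to decimal digit by digit (value = value*16 + digit):
  F -> 15
  15*16 + 15 (F) = 255
  255*16 + 10 (A) = 4090
  4090*16 + 10 (A) = 65450
  65450*16 + 10 (A) = 1047210
  1047210*16 + 10 (A) = 16755370
  16755370*16 + 15 (F) = 268085935
  268085935*16 + 15 (F) = 4289374975
Decimal = 4289374975

4289374975


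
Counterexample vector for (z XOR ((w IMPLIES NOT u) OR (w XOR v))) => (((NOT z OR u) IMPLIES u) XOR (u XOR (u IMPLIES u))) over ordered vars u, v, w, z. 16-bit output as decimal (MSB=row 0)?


F1 = (z XOR ((w IMPLIES NOT u) OR (w XOR v)))
F2 = (((NOT z OR u) IMPLIES u) XOR (u XOR (u IMPLIES u)))
Counterexample to F1=>F2 is where F1=1 and F2=0.
Evaluate each row (bits = u,v,w,z, MSB first):
  row 0 [0000]: F1=1 F2=1 -> F1&~F2 -> 0
  row 1 [0001]: F1=0 F2=0 -> F1&~F2 -> 0
  row 2 [0010]: F1=1 F2=1 -> F1&~F2 -> 0
  row 3 [0011]: F1=0 F2=0 -> F1&~F2 -> 0
  row 4 [0100]: F1=1 F2=1 -> F1&~F2 -> 0
  row 5 [0101]: F1=0 F2=0 -> F1&~F2 -> 0
  row 6 [0110]: F1=1 F2=1 -> F1&~F2 -> 0
  row 7 [0111]: F1=0 F2=0 -> F1&~F2 -> 0
  row 8 [1000]: F1=1 F2=1 -> F1&~F2 -> 0
  row 9 [1001]: F1=0 F2=1 -> F1&~F2 -> 0
  row 10 [1010]: F1=1 F2=1 -> F1&~F2 -> 0
  row 11 [1011]: F1=0 F2=1 -> F1&~F2 -> 0
  row 12 [1100]: F1=1 F2=1 -> F1&~F2 -> 0
  row 13 [1101]: F1=0 F2=1 -> F1&~F2 -> 0
  row 14 [1110]: F1=0 F2=1 -> F1&~F2 -> 0
  row 15 [1111]: F1=1 F2=1 -> F1&~F2 -> 0
Full result column, 4 rows per line (u,v fixed per line; w,z runs 00..11 left to right):
  rows 0-3 [u,v=00]: 0000  = hex 0
  rows 4-7 [u,v=01]: 0000  = hex 0
  rows 8-11 [u,v=10]: 0000  = hex 0
  rows 12-15 [u,v=11]: 0000  = hex 0
Counterexample vector (row 0 .. row 15) = 0000000000000000
Output column grouped in 4s = 0000 0000 0000 0000 = 0x0000
Convert to decimal digit by digit (value = value*16 + digit):
  0 -> 0
  0*16 + 0 = 0
  0*16 + 0 = 0
  0*16 + 0 = 0
Decimal = 0

0


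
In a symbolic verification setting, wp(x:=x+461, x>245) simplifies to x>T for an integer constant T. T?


Formula: wp(x:=E, P) = P[E/x] (substitute E for x in postcondition)
Step 1: Postcondition: x>245
Step 2: Substitute x+461 for x: x+461>245
Step 3: Solve for x: x > 245-461 = -216

-216


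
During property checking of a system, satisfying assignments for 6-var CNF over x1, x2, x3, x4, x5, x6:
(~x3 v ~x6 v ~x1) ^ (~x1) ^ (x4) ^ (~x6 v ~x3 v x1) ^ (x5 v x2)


CNF with 5 clauses over 6 vars (64 assignments).
An assignment satisfies CNF iff every clause has >=1 true literal.
Check each row (bits = x1,x2,x3,x4,x5,x6; clause T/F shown):
  row 0 [000000]: clauses=TTFTF -> 0
  row 1 [000001]: clauses=TTFTF -> 0
  row 2 [000010]: clauses=TTFTT -> 0
  row 3 [000011]: clauses=TTFTT -> 0
  row 4 [000100]: clauses=TTTTF -> 0
  (every remaining row is evaluated the same way; all 64 results are listed next)
Full result column, 8 rows per line (x1,x2,x3 fixed per line; x4,x5,x6 runs 000..111 left to right):
  rows 0-7 [x1,x2,x3=000]: 00000011  (ones: 2)
  rows 8-15 [x1,x2,x3=001]: 00000010  (ones: 1)
  rows 16-23 [x1,x2,x3=010]: 00001111  (ones: 4)
  rows 24-31 [x1,x2,x3=011]: 00001010  (ones: 2)
  rows 32-39 [x1,x2,x3=100]: 00000000  (ones: 0)
  rows 40-47 [x1,x2,x3=101]: 00000000  (ones: 0)
  rows 48-55 [x1,x2,x3=110]: 00000000  (ones: 0)
  rows 56-63 [x1,x2,x3=111]: 00000000  (ones: 0)
Satisfying assignments = 2+1+4+2+0+0+0+0 = 9

9


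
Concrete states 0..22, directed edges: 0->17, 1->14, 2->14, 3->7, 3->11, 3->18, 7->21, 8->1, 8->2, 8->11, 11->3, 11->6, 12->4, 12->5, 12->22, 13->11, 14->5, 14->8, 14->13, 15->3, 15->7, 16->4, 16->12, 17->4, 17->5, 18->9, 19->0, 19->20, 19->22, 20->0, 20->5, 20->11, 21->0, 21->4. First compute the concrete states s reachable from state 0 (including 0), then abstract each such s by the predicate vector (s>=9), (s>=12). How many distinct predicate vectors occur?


BFS from 0:
Concrete reachable: {0, 4, 5, 17}
Abstract via predicates (s>=9), (s>=12):
  (0,0) <- {0, 4, 5}
  (1,1) <- {17}
Distinct abstract states = 2

2


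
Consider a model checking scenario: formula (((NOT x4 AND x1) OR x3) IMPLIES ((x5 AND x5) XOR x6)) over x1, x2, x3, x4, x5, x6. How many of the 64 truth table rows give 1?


Formula: (((NOT x4 AND x1) OR x3) IMPLIES ((x5 AND x5) XOR x6)) over 6 vars (64 rows)
Evaluate each row (x1, x2, x3, x4, x5, x6 as bits, MSB first):
  row 0 [000000]: (((NOT 0 AND 0) OR 0) IMPLIES ((0 AND 0) XOR 0)) -> 1
  row 1 [000001]: (((NOT 0 AND 0) OR 0) IMPLIES ((0 AND 0) XOR 1)) -> 1
  row 2 [000010]: (((NOT 0 AND 0) OR 0) IMPLIES ((1 AND 1) XOR 0)) -> 1
  row 3 [000011]: (((NOT 0 AND 0) OR 0) IMPLIES ((1 AND 1) XOR 1)) -> 1
  row 4 [000100]: (((NOT 1 AND 0) OR 0) IMPLIES ((0 AND 0) XOR 0)) -> 1
  (every remaining row is evaluated the same way; all 64 results are listed next)
Full result column, 8 rows per line (x1,x2,x3 fixed per line; x4,x5,x6 runs 000..111 left to right):
  rows 0-7 [x1,x2,x3=000]: 11111111  (ones: 8)
  rows 8-15 [x1,x2,x3=001]: 01100110  (ones: 4)
  rows 16-23 [x1,x2,x3=010]: 11111111  (ones: 8)
  rows 24-31 [x1,x2,x3=011]: 01100110  (ones: 4)
  rows 32-39 [x1,x2,x3=100]: 01101111  (ones: 6)
  rows 40-47 [x1,x2,x3=101]: 01100110  (ones: 4)
  rows 48-55 [x1,x2,x3=110]: 01101111  (ones: 6)
  rows 56-63 [x1,x2,x3=111]: 01100110  (ones: 4)
Count of 1-rows = 8+4+8+4+6+4+6+4 = 44

44


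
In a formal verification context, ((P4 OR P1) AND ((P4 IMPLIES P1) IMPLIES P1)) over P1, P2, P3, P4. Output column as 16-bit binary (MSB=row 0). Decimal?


Formula: ((P4 OR P1) AND ((P4 IMPLIES P1) IMPLIES P1)) over P1, P2, P3, P4 (16 rows)
Evaluate each row (bits = P1,P2,P3,P4, MSB first):
  row 0 [0000]: ((0 OR 0) AND ((0 IMPLIES 0) IMPLIES 0)) -> 0
  row 1 [0001]: ((1 OR 0) AND ((1 IMPLIES 0) IMPLIES 0)) -> 1
  row 2 [0010]: ((0 OR 0) AND ((0 IMPLIES 0) IMPLIES 0)) -> 0
  row 3 [0011]: ((1 OR 0) AND ((1 IMPLIES 0) IMPLIES 0)) -> 1
  row 4 [0100]: ((0 OR 0) AND ((0 IMPLIES 0) IMPLIES 0)) -> 0
  row 5 [0101]: ((1 OR 0) AND ((1 IMPLIES 0) IMPLIES 0)) -> 1
  row 6 [0110]: ((0 OR 0) AND ((0 IMPLIES 0) IMPLIES 0)) -> 0
  row 7 [0111]: ((1 OR 0) AND ((1 IMPLIES 0) IMPLIES 0)) -> 1
  row 8 [1000]: ((0 OR 1) AND ((0 IMPLIES 1) IMPLIES 1)) -> 1
  row 9 [1001]: ((1 OR 1) AND ((1 IMPLIES 1) IMPLIES 1)) -> 1
  row 10 [1010]: ((0 OR 1) AND ((0 IMPLIES 1) IMPLIES 1)) -> 1
  row 11 [1011]: ((1 OR 1) AND ((1 IMPLIES 1) IMPLIES 1)) -> 1
  row 12 [1100]: ((0 OR 1) AND ((0 IMPLIES 1) IMPLIES 1)) -> 1
  row 13 [1101]: ((1 OR 1) AND ((1 IMPLIES 1) IMPLIES 1)) -> 1
  row 14 [1110]: ((0 OR 1) AND ((0 IMPLIES 1) IMPLIES 1)) -> 1
  row 15 [1111]: ((1 OR 1) AND ((1 IMPLIES 1) IMPLIES 1)) -> 1
Full result column, 4 rows per line (P1,P2 fixed per line; P3,P4 runs 00..11 left to right):
  rows 0-3 [P1,P2=00]: 0101  = hex 5
  rows 4-7 [P1,P2=01]: 0101  = hex 5
  rows 8-11 [P1,P2=10]: 1111  = hex F
  rows 12-15 [P1,P2=11]: 1111  = hex F
Output column (row 0 .. row 15) = 0101010111111111
Output column grouped in 4s = 0101 0101 1111 1111 = 0x55FF
Convert to decimal digit by digit (value = value*16 + digit):
  5 -> 5
  5*16 + 5 = 85
  85*16 + 15 (F) = 1375
  1375*16 + 15 (F) = 22015
Decimal = 22015

22015


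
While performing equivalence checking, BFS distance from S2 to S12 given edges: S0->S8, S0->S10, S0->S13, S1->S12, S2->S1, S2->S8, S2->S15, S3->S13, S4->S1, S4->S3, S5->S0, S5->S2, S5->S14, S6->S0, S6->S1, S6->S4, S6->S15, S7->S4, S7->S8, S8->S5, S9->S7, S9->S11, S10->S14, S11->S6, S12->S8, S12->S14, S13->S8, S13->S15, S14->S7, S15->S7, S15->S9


BFS layer-by-layer from S2:
  dist 0: {S2}
  dist 1: {S1, S8, S15}
  dist 2: {S5, S7, S9, S12}
  -> S12 reached at distance 2
Shortest path length = 2

2


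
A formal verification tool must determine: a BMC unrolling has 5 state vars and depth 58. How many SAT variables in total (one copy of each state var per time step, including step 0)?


BMC unrolls to depth k, creating one copy of each state var for steps 0..k.
Step count = 58 + 1 = 59 (steps 0 through 58)
Vars per step = 5
Total = 5 * 59 = 295

295


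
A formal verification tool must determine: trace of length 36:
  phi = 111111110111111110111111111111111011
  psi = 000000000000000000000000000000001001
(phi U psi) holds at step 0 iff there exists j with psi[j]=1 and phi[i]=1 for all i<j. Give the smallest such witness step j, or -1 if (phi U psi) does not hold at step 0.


(phi U psi) at 0: need smallest j with psi[j]=1 and phi[i]=1 for all i in [0,j).
Scan from step 0:
  step 0: phi=1, psi=0 -> continue
  step 1: phi=1, psi=0 -> continue
  step 2: phi=1, psi=0 -> continue
  step 3: phi=1, psi=0 -> continue
  step 8: phi=0 -> phi-prefix broken from here
  step 32: psi=1 but phi already failed -> not a witness
  step 35: psi=1 but phi already failed -> not a witness
  end of trace: no witness -> -1
Witness step = -1

-1


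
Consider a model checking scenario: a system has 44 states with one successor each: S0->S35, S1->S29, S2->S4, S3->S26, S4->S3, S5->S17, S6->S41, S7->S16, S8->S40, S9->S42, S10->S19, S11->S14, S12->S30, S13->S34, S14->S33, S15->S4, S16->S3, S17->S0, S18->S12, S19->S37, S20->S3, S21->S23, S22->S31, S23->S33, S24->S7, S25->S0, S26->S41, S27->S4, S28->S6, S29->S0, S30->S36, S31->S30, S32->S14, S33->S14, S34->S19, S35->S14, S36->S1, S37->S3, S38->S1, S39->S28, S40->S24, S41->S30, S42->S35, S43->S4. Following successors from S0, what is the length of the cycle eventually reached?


Trace from S0 until a state repeats:
  S0 -> S35 -> S14 -> S33 -> S14
S14 first seen at step 2, revisited at step 4.
Cycle length = 4 - 2 = 2

2


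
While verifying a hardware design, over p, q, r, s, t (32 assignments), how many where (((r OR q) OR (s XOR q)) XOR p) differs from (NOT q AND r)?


F1 = (((r OR q) OR (s XOR q)) XOR p)
F2 = (NOT q AND r)
Evaluate both on each of 32 rows (bits = p,q,r,s,t):
  row 0 [00000]: F1=0 F2=0 -> 0
  row 1 [00001]: F1=0 F2=0 -> 0
  row 2 [00010]: F1=1 F2=0 (differ) -> 1
  row 3 [00011]: F1=1 F2=0 (differ) -> 1
  row 4 [00100]: F1=1 F2=1 -> 0
  row 5 [00101]: F1=1 F2=1 -> 0
  row 6 [00110]: F1=1 F2=1 -> 0
  row 7 [00111]: F1=1 F2=1 -> 0
  row 8 [01000]: F1=1 F2=0 (differ) -> 1
  row 9 [01001]: F1=1 F2=0 (differ) -> 1
  row 10 [01010]: F1=1 F2=0 (differ) -> 1
  row 11 [01011]: F1=1 F2=0 (differ) -> 1
  row 12 [01100]: F1=1 F2=0 (differ) -> 1
  row 13 [01101]: F1=1 F2=0 (differ) -> 1
  row 14 [01110]: F1=1 F2=0 (differ) -> 1
  row 15 [01111]: F1=1 F2=0 (differ) -> 1
  row 16 [10000]: F1=1 F2=0 (differ) -> 1
  row 17 [10001]: F1=1 F2=0 (differ) -> 1
  row 18 [10010]: F1=0 F2=0 -> 0
  row 19 [10011]: F1=0 F2=0 -> 0
  row 20 [10100]: F1=0 F2=1 (differ) -> 1
  row 21 [10101]: F1=0 F2=1 (differ) -> 1
  row 22 [10110]: F1=0 F2=1 (differ) -> 1
  row 23 [10111]: F1=0 F2=1 (differ) -> 1
  row 24 [11000]: F1=0 F2=0 -> 0
  row 25 [11001]: F1=0 F2=0 -> 0
  row 26 [11010]: F1=0 F2=0 -> 0
  row 27 [11011]: F1=0 F2=0 -> 0
  row 28 [11100]: F1=0 F2=0 -> 0
  row 29 [11101]: F1=0 F2=0 -> 0
  row 30 [11110]: F1=0 F2=0 -> 0
  row 31 [11111]: F1=0 F2=0 -> 0
Full result column, 8 rows per line (p,q fixed per line; r,s,t runs 000..111 left to right):
  rows 0-7 [p,q=00]: 00110000  (ones: 2)
  rows 8-15 [p,q=01]: 11111111  (ones: 8)
  rows 16-23 [p,q=10]: 11001111  (ones: 6)
  rows 24-31 [p,q=11]: 00000000  (ones: 0)
Disagreements = 2+8+6+0 = 16

16


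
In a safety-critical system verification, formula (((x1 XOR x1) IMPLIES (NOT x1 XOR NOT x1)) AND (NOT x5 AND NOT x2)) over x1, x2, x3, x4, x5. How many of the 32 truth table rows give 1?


Formula: (((x1 XOR x1) IMPLIES (NOT x1 XOR NOT x1)) AND (NOT x5 AND NOT x2)) over 5 vars (32 rows)
Evaluate each row (x1, x2, x3, x4, x5 as bits, MSB first):
  row 0 [00000]: (((0 XOR 0) IMPLIES (NOT 0 XOR NOT 0)) AND (NOT 0 AND NOT 0)) -> 1
  row 1 [00001]: (((0 XOR 0) IMPLIES (NOT 0 XOR NOT 0)) AND (NOT 1 AND NOT 0)) -> 0
  row 2 [00010]: (((0 XOR 0) IMPLIES (NOT 0 XOR NOT 0)) AND (NOT 0 AND NOT 0)) -> 1
  row 3 [00011]: (((0 XOR 0) IMPLIES (NOT 0 XOR NOT 0)) AND (NOT 1 AND NOT 0)) -> 0
  row 4 [00100]: (((0 XOR 0) IMPLIES (NOT 0 XOR NOT 0)) AND (NOT 0 AND NOT 0)) -> 1
  row 5 [00101]: (((0 XOR 0) IMPLIES (NOT 0 XOR NOT 0)) AND (NOT 1 AND NOT 0)) -> 0
  row 6 [00110]: (((0 XOR 0) IMPLIES (NOT 0 XOR NOT 0)) AND (NOT 0 AND NOT 0)) -> 1
  row 7 [00111]: (((0 XOR 0) IMPLIES (NOT 0 XOR NOT 0)) AND (NOT 1 AND NOT 0)) -> 0
  row 8 [01000]: (((0 XOR 0) IMPLIES (NOT 0 XOR NOT 0)) AND (NOT 0 AND NOT 1)) -> 0
  row 9 [01001]: (((0 XOR 0) IMPLIES (NOT 0 XOR NOT 0)) AND (NOT 1 AND NOT 1)) -> 0
  row 10 [01010]: (((0 XOR 0) IMPLIES (NOT 0 XOR NOT 0)) AND (NOT 0 AND NOT 1)) -> 0
  row 11 [01011]: (((0 XOR 0) IMPLIES (NOT 0 XOR NOT 0)) AND (NOT 1 AND NOT 1)) -> 0
  row 12 [01100]: (((0 XOR 0) IMPLIES (NOT 0 XOR NOT 0)) AND (NOT 0 AND NOT 1)) -> 0
  row 13 [01101]: (((0 XOR 0) IMPLIES (NOT 0 XOR NOT 0)) AND (NOT 1 AND NOT 1)) -> 0
  row 14 [01110]: (((0 XOR 0) IMPLIES (NOT 0 XOR NOT 0)) AND (NOT 0 AND NOT 1)) -> 0
  row 15 [01111]: (((0 XOR 0) IMPLIES (NOT 0 XOR NOT 0)) AND (NOT 1 AND NOT 1)) -> 0
  row 16 [10000]: (((1 XOR 1) IMPLIES (NOT 1 XOR NOT 1)) AND (NOT 0 AND NOT 0)) -> 1
  row 17 [10001]: (((1 XOR 1) IMPLIES (NOT 1 XOR NOT 1)) AND (NOT 1 AND NOT 0)) -> 0
  row 18 [10010]: (((1 XOR 1) IMPLIES (NOT 1 XOR NOT 1)) AND (NOT 0 AND NOT 0)) -> 1
  row 19 [10011]: (((1 XOR 1) IMPLIES (NOT 1 XOR NOT 1)) AND (NOT 1 AND NOT 0)) -> 0
  row 20 [10100]: (((1 XOR 1) IMPLIES (NOT 1 XOR NOT 1)) AND (NOT 0 AND NOT 0)) -> 1
  row 21 [10101]: (((1 XOR 1) IMPLIES (NOT 1 XOR NOT 1)) AND (NOT 1 AND NOT 0)) -> 0
  row 22 [10110]: (((1 XOR 1) IMPLIES (NOT 1 XOR NOT 1)) AND (NOT 0 AND NOT 0)) -> 1
  row 23 [10111]: (((1 XOR 1) IMPLIES (NOT 1 XOR NOT 1)) AND (NOT 1 AND NOT 0)) -> 0
  row 24 [11000]: (((1 XOR 1) IMPLIES (NOT 1 XOR NOT 1)) AND (NOT 0 AND NOT 1)) -> 0
  row 25 [11001]: (((1 XOR 1) IMPLIES (NOT 1 XOR NOT 1)) AND (NOT 1 AND NOT 1)) -> 0
  row 26 [11010]: (((1 XOR 1) IMPLIES (NOT 1 XOR NOT 1)) AND (NOT 0 AND NOT 1)) -> 0
  row 27 [11011]: (((1 XOR 1) IMPLIES (NOT 1 XOR NOT 1)) AND (NOT 1 AND NOT 1)) -> 0
  row 28 [11100]: (((1 XOR 1) IMPLIES (NOT 1 XOR NOT 1)) AND (NOT 0 AND NOT 1)) -> 0
  row 29 [11101]: (((1 XOR 1) IMPLIES (NOT 1 XOR NOT 1)) AND (NOT 1 AND NOT 1)) -> 0
  row 30 [11110]: (((1 XOR 1) IMPLIES (NOT 1 XOR NOT 1)) AND (NOT 0 AND NOT 1)) -> 0
  row 31 [11111]: (((1 XOR 1) IMPLIES (NOT 1 XOR NOT 1)) AND (NOT 1 AND NOT 1)) -> 0
Full result column, 8 rows per line (x1,x2 fixed per line; x3,x4,x5 runs 000..111 left to right):
  rows 0-7 [x1,x2=00]: 10101010  (ones: 4)
  rows 8-15 [x1,x2=01]: 00000000  (ones: 0)
  rows 16-23 [x1,x2=10]: 10101010  (ones: 4)
  rows 24-31 [x1,x2=11]: 00000000  (ones: 0)
Count of 1-rows = 4+0+4+0 = 8

8


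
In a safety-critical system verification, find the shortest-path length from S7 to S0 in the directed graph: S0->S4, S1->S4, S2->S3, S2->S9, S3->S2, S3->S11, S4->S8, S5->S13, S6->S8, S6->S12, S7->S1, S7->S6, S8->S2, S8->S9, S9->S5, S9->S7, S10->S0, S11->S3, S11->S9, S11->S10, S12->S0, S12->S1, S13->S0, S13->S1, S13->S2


BFS layer-by-layer from S7:
  dist 0: {S7}
  dist 1: {S1, S6}
  dist 2: {S4, S8, S12}
  dist 3: {S0, S2, S9}
  -> S0 reached at distance 3
Shortest path length = 3

3


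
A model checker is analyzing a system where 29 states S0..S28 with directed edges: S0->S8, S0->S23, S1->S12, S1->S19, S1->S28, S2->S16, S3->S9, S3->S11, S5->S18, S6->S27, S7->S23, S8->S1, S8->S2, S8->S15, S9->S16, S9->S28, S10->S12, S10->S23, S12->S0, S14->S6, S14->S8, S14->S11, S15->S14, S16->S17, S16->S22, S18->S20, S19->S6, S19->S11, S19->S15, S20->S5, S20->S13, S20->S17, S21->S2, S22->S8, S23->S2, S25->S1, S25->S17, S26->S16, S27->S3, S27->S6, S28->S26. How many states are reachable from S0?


BFS from S0:
  layer 0: {S0}
  layer 1: {S8, S23}
  layer 2: {S1, S2, S15}
  layer 3: {S12, S14, S16, S19, S28}
  layer 4: {S6, S11, S17, S22, S26}
  layer 5: {S27}
  layer 6: {S3}
  layer 7: {S9}
Reachable set: {S0, S1, S2, S3, S6, S8, S9, S11, S12, S14, S15, S16, S17, S19, S22, S23, S26, S27, S28}
Count = 19

19


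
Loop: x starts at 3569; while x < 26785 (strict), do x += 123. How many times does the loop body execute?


Step 1: x goes from 3569 toward 26785 by 123; the body runs while x<26785, so iterations = ceil((bound-start)/step)
Step 2: Distance=23216
Step 3: ceil(23216/123)=189

189


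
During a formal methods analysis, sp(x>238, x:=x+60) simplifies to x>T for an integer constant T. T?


Formula: sp(P, x:=E) = exists old_x. (x = E[old_x/x]) AND P[old_x/x] (old_x is the value of x before the assignment; eliminate old_x by solving x = E[old_x/x] for old_x)
Step 1: Precondition P: x>238, i.e. old_x > 238
Step 2: Assignment gives x = old_x + 60, so old_x = x - 60
Step 3: Substitute into P: x - 60 > 238
Step 4: Simplify: x > 238+60 = 298

298


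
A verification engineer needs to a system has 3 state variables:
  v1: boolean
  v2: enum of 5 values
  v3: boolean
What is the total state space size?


State space = product of domain sizes of all variables.
Domain sizes:
  v1 (boolean): 2
  v2 (enum of 5 values): 5
  v3 (boolean): 2
Product = 2 * 5 * 2 = 20

20


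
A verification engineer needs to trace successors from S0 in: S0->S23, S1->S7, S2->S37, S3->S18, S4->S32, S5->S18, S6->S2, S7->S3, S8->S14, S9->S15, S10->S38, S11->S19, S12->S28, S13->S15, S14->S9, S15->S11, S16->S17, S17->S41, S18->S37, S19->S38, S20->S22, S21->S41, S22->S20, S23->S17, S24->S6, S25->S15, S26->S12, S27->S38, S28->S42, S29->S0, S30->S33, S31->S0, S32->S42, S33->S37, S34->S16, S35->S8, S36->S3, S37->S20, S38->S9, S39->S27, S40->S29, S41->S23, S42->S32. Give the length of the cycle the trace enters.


Trace from S0 until a state repeats:
  S0 -> S23 -> S17 -> S41 -> S23
S23 first seen at step 1, revisited at step 4.
Cycle length = 4 - 1 = 3

3


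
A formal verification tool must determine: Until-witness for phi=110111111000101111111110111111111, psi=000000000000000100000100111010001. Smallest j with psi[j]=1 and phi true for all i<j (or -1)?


(phi U psi) at 0: need smallest j with psi[j]=1 and phi[i]=1 for all i in [0,j).
Scan from step 0:
  step 0: phi=1, psi=0 -> continue
  step 1: phi=1, psi=0 -> continue
  step 2: phi=0 -> phi-prefix broken from here
  step 15: psi=1 but phi already failed -> not a witness
  step 21: psi=1 but phi already failed -> not a witness
  step 24: psi=1 but phi already failed -> not a witness
  step 25: psi=1 but phi already failed -> not a witness
  step 26: psi=1 but phi already failed -> not a witness
  step 28: psi=1 but phi already failed -> not a witness
  step 32: psi=1 but phi already failed -> not a witness
  end of trace: no witness -> -1
Witness step = -1

-1


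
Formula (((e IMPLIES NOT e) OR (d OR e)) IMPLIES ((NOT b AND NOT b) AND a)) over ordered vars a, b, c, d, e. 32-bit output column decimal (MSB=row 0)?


Formula: (((e IMPLIES NOT e) OR (d OR e)) IMPLIES ((NOT b AND NOT b) AND a)) over a, b, c, d, e (32 rows)
Evaluate each row (bits = a,b,c,d,e, MSB first):
  row 0 [00000]: (((0 IMPLIES NOT 0) OR (0 OR 0)) IMPLIES ((NOT 0 AND NOT 0) AND 0)) -> 0
  row 1 [00001]: (((1 IMPLIES NOT 1) OR (0 OR 1)) IMPLIES ((NOT 0 AND NOT 0) AND 0)) -> 0
  row 2 [00010]: (((0 IMPLIES NOT 0) OR (1 OR 0)) IMPLIES ((NOT 0 AND NOT 0) AND 0)) -> 0
  row 3 [00011]: (((1 IMPLIES NOT 1) OR (1 OR 1)) IMPLIES ((NOT 0 AND NOT 0) AND 0)) -> 0
  row 4 [00100]: (((0 IMPLIES NOT 0) OR (0 OR 0)) IMPLIES ((NOT 0 AND NOT 0) AND 0)) -> 0
  row 5 [00101]: (((1 IMPLIES NOT 1) OR (0 OR 1)) IMPLIES ((NOT 0 AND NOT 0) AND 0)) -> 0
  row 6 [00110]: (((0 IMPLIES NOT 0) OR (1 OR 0)) IMPLIES ((NOT 0 AND NOT 0) AND 0)) -> 0
  row 7 [00111]: (((1 IMPLIES NOT 1) OR (1 OR 1)) IMPLIES ((NOT 0 AND NOT 0) AND 0)) -> 0
  row 8 [01000]: (((0 IMPLIES NOT 0) OR (0 OR 0)) IMPLIES ((NOT 1 AND NOT 1) AND 0)) -> 0
  row 9 [01001]: (((1 IMPLIES NOT 1) OR (0 OR 1)) IMPLIES ((NOT 1 AND NOT 1) AND 0)) -> 0
  row 10 [01010]: (((0 IMPLIES NOT 0) OR (1 OR 0)) IMPLIES ((NOT 1 AND NOT 1) AND 0)) -> 0
  row 11 [01011]: (((1 IMPLIES NOT 1) OR (1 OR 1)) IMPLIES ((NOT 1 AND NOT 1) AND 0)) -> 0
  row 12 [01100]: (((0 IMPLIES NOT 0) OR (0 OR 0)) IMPLIES ((NOT 1 AND NOT 1) AND 0)) -> 0
  row 13 [01101]: (((1 IMPLIES NOT 1) OR (0 OR 1)) IMPLIES ((NOT 1 AND NOT 1) AND 0)) -> 0
  row 14 [01110]: (((0 IMPLIES NOT 0) OR (1 OR 0)) IMPLIES ((NOT 1 AND NOT 1) AND 0)) -> 0
  row 15 [01111]: (((1 IMPLIES NOT 1) OR (1 OR 1)) IMPLIES ((NOT 1 AND NOT 1) AND 0)) -> 0
  row 16 [10000]: (((0 IMPLIES NOT 0) OR (0 OR 0)) IMPLIES ((NOT 0 AND NOT 0) AND 1)) -> 1
  row 17 [10001]: (((1 IMPLIES NOT 1) OR (0 OR 1)) IMPLIES ((NOT 0 AND NOT 0) AND 1)) -> 1
  row 18 [10010]: (((0 IMPLIES NOT 0) OR (1 OR 0)) IMPLIES ((NOT 0 AND NOT 0) AND 1)) -> 1
  row 19 [10011]: (((1 IMPLIES NOT 1) OR (1 OR 1)) IMPLIES ((NOT 0 AND NOT 0) AND 1)) -> 1
  row 20 [10100]: (((0 IMPLIES NOT 0) OR (0 OR 0)) IMPLIES ((NOT 0 AND NOT 0) AND 1)) -> 1
  row 21 [10101]: (((1 IMPLIES NOT 1) OR (0 OR 1)) IMPLIES ((NOT 0 AND NOT 0) AND 1)) -> 1
  row 22 [10110]: (((0 IMPLIES NOT 0) OR (1 OR 0)) IMPLIES ((NOT 0 AND NOT 0) AND 1)) -> 1
  row 23 [10111]: (((1 IMPLIES NOT 1) OR (1 OR 1)) IMPLIES ((NOT 0 AND NOT 0) AND 1)) -> 1
  row 24 [11000]: (((0 IMPLIES NOT 0) OR (0 OR 0)) IMPLIES ((NOT 1 AND NOT 1) AND 1)) -> 0
  row 25 [11001]: (((1 IMPLIES NOT 1) OR (0 OR 1)) IMPLIES ((NOT 1 AND NOT 1) AND 1)) -> 0
  row 26 [11010]: (((0 IMPLIES NOT 0) OR (1 OR 0)) IMPLIES ((NOT 1 AND NOT 1) AND 1)) -> 0
  row 27 [11011]: (((1 IMPLIES NOT 1) OR (1 OR 1)) IMPLIES ((NOT 1 AND NOT 1) AND 1)) -> 0
  row 28 [11100]: (((0 IMPLIES NOT 0) OR (0 OR 0)) IMPLIES ((NOT 1 AND NOT 1) AND 1)) -> 0
  row 29 [11101]: (((1 IMPLIES NOT 1) OR (0 OR 1)) IMPLIES ((NOT 1 AND NOT 1) AND 1)) -> 0
  row 30 [11110]: (((0 IMPLIES NOT 0) OR (1 OR 0)) IMPLIES ((NOT 1 AND NOT 1) AND 1)) -> 0
  row 31 [11111]: (((1 IMPLIES NOT 1) OR (1 OR 1)) IMPLIES ((NOT 1 AND NOT 1) AND 1)) -> 0
Full result column, 4 rows per line (a,b,c fixed per line; d,e runs 00..11 left to right):
  rows 0-3 [a,b,c=000]: 0000  = hex 0
  rows 4-7 [a,b,c=001]: 0000  = hex 0
  rows 8-11 [a,b,c=010]: 0000  = hex 0
  rows 12-15 [a,b,c=011]: 0000  = hex 0
  rows 16-19 [a,b,c=100]: 1111  = hex F
  rows 20-23 [a,b,c=101]: 1111  = hex F
  rows 24-27 [a,b,c=110]: 0000  = hex 0
  rows 28-31 [a,b,c=111]: 0000  = hex 0
Output column (row 0 .. row 31) = 00000000000000001111111100000000
Output column grouped in 4s = 0000 0000 0000 0000 1111 1111 0000 0000 = 0x0000FF00
Convert to decimal digit by digit (value = value*16 + digit):
  0 -> 0
  0*16 + 0 = 0
  0*16 + 0 = 0
  0*16 + 0 = 0
  0*16 + 15 (F) = 15
  15*16 + 15 (F) = 255
  255*16 + 0 = 4080
  4080*16 + 0 = 65280
Decimal = 65280

65280


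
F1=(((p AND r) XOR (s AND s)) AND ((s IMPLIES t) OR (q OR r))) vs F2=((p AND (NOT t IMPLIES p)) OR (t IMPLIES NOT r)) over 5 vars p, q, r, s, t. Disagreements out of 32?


F1 = (((p AND r) XOR (s AND s)) AND ((s IMPLIES t) OR (q OR r)))
F2 = ((p AND (NOT t IMPLIES p)) OR (t IMPLIES NOT r))
Evaluate both on each of 32 rows (bits = p,q,r,s,t):
  row 0 [00000]: F1=0 F2=1 (differ) -> 1
  row 1 [00001]: F1=0 F2=1 (differ) -> 1
  row 2 [00010]: F1=0 F2=1 (differ) -> 1
  row 3 [00011]: F1=1 F2=1 -> 0
  row 4 [00100]: F1=0 F2=1 (differ) -> 1
  row 5 [00101]: F1=0 F2=0 -> 0
  row 6 [00110]: F1=1 F2=1 -> 0
  row 7 [00111]: F1=1 F2=0 (differ) -> 1
  row 8 [01000]: F1=0 F2=1 (differ) -> 1
  row 9 [01001]: F1=0 F2=1 (differ) -> 1
  row 10 [01010]: F1=1 F2=1 -> 0
  row 11 [01011]: F1=1 F2=1 -> 0
  row 12 [01100]: F1=0 F2=1 (differ) -> 1
  row 13 [01101]: F1=0 F2=0 -> 0
  row 14 [01110]: F1=1 F2=1 -> 0
  row 15 [01111]: F1=1 F2=0 (differ) -> 1
  row 16 [10000]: F1=0 F2=1 (differ) -> 1
  row 17 [10001]: F1=0 F2=1 (differ) -> 1
  row 18 [10010]: F1=0 F2=1 (differ) -> 1
  row 19 [10011]: F1=1 F2=1 -> 0
  row 20 [10100]: F1=1 F2=1 -> 0
  row 21 [10101]: F1=1 F2=1 -> 0
  row 22 [10110]: F1=0 F2=1 (differ) -> 1
  row 23 [10111]: F1=0 F2=1 (differ) -> 1
  row 24 [11000]: F1=0 F2=1 (differ) -> 1
  row 25 [11001]: F1=0 F2=1 (differ) -> 1
  row 26 [11010]: F1=1 F2=1 -> 0
  row 27 [11011]: F1=1 F2=1 -> 0
  row 28 [11100]: F1=1 F2=1 -> 0
  row 29 [11101]: F1=1 F2=1 -> 0
  row 30 [11110]: F1=0 F2=1 (differ) -> 1
  row 31 [11111]: F1=0 F2=1 (differ) -> 1
Full result column, 8 rows per line (p,q fixed per line; r,s,t runs 000..111 left to right):
  rows 0-7 [p,q=00]: 11101001  (ones: 5)
  rows 8-15 [p,q=01]: 11001001  (ones: 4)
  rows 16-23 [p,q=10]: 11100011  (ones: 5)
  rows 24-31 [p,q=11]: 11000011  (ones: 4)
Disagreements = 5+4+5+4 = 18

18


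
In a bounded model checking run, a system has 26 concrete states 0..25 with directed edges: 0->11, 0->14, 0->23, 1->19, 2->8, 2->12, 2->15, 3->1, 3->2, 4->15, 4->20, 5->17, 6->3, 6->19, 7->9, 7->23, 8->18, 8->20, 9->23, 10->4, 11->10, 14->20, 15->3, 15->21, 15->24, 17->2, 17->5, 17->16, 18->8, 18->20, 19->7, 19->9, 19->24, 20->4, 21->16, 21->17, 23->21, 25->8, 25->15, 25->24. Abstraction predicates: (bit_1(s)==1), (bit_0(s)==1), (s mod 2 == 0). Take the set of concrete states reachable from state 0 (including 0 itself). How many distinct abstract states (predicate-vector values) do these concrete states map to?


BFS from 0:
Concrete reachable: {0, 1, 2, 3, 4, 5, 7, 8, 9, 10, 11, 12, 14, 15, 16, 17, 18, 19, 20, 21, 23, 24}
Abstract via predicates (bit_1(s)==1), (bit_0(s)==1), (s mod 2 == 0):
  (0,0,1) <- {0, 4, 8, 12, 16, 20, 24}
  (0,1,0) <- {1, 5, 9, 17, 21}
  (1,0,1) <- {2, 10, 14, 18}
  (1,1,0) <- {3, 7, 11, 15, 19, 23}
Distinct abstract states = 4

4


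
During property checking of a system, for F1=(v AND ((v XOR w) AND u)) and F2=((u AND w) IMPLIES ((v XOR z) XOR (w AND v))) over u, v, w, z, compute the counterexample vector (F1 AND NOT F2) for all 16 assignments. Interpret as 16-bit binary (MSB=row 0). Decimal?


F1 = (v AND ((v XOR w) AND u))
F2 = ((u AND w) IMPLIES ((v XOR z) XOR (w AND v)))
Counterexample to F1=>F2 is where F1=1 and F2=0.
Evaluate each row (bits = u,v,w,z, MSB first):
  row 0 [0000]: F1=0 F2=1 -> F1&~F2 -> 0
  row 1 [0001]: F1=0 F2=1 -> F1&~F2 -> 0
  row 2 [0010]: F1=0 F2=1 -> F1&~F2 -> 0
  row 3 [0011]: F1=0 F2=1 -> F1&~F2 -> 0
  row 4 [0100]: F1=0 F2=1 -> F1&~F2 -> 0
  row 5 [0101]: F1=0 F2=1 -> F1&~F2 -> 0
  row 6 [0110]: F1=0 F2=1 -> F1&~F2 -> 0
  row 7 [0111]: F1=0 F2=1 -> F1&~F2 -> 0
  row 8 [1000]: F1=0 F2=1 -> F1&~F2 -> 0
  row 9 [1001]: F1=0 F2=1 -> F1&~F2 -> 0
  row 10 [1010]: F1=0 F2=0 -> F1&~F2 -> 0
  row 11 [1011]: F1=0 F2=1 -> F1&~F2 -> 0
  row 12 [1100]: F1=1 F2=1 -> F1&~F2 -> 0
  row 13 [1101]: F1=1 F2=1 -> F1&~F2 -> 0
  row 14 [1110]: F1=0 F2=0 -> F1&~F2 -> 0
  row 15 [1111]: F1=0 F2=1 -> F1&~F2 -> 0
Full result column, 4 rows per line (u,v fixed per line; w,z runs 00..11 left to right):
  rows 0-3 [u,v=00]: 0000  = hex 0
  rows 4-7 [u,v=01]: 0000  = hex 0
  rows 8-11 [u,v=10]: 0000  = hex 0
  rows 12-15 [u,v=11]: 0000  = hex 0
Counterexample vector (row 0 .. row 15) = 0000000000000000
Output column grouped in 4s = 0000 0000 0000 0000 = 0x0000
Convert to decimal digit by digit (value = value*16 + digit):
  0 -> 0
  0*16 + 0 = 0
  0*16 + 0 = 0
  0*16 + 0 = 0
Decimal = 0

0


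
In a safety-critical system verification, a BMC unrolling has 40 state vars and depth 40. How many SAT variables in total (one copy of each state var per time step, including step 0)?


BMC unrolls to depth k, creating one copy of each state var for steps 0..k.
Step count = 40 + 1 = 41 (steps 0 through 40)
Vars per step = 40
Total = 40 * 41 = 1640

1640


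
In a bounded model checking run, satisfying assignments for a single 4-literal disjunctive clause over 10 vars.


Step 1: Total=2^10=1024
Step 2: Unsat when all 4 false: 2^6=64
Step 3: Sat=1024-64=960

960


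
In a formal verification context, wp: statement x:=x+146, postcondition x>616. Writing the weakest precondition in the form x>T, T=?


Formula: wp(x:=E, P) = P[E/x] (substitute E for x in postcondition)
Step 1: Postcondition: x>616
Step 2: Substitute x+146 for x: x+146>616
Step 3: Solve for x: x > 616-146 = 470

470


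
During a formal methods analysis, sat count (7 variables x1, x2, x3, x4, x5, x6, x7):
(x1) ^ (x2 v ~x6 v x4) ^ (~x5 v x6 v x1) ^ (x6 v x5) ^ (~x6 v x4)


CNF with 5 clauses over 7 vars (128 assignments).
An assignment satisfies CNF iff every clause has >=1 true literal.
Check each row (bits = x1,x2,x3,x4,x5,x6,x7; clause T/F shown):
  row 0 [0000000]: clauses=FTTFT -> 0
  row 1 [0000001]: clauses=FTTFT -> 0
  row 2 [0000010]: clauses=FFTTF -> 0
  row 3 [0000011]: clauses=FFTTF -> 0
  row 4 [0000100]: clauses=FTFTT -> 0
  (every remaining row is evaluated the same way; all 128 results are listed next)
Full result column, 8 rows per line (x1,x2,x3,x4 fixed per line; x5,x6,x7 runs 000..111 left to right):
  rows 0-7 [x1,x2,x3,x4=0000]: 00000000  (ones: 0)
  rows 8-15 [x1,x2,x3,x4=0001]: 00000000  (ones: 0)
  rows 16-23 [x1,x2,x3,x4=0010]: 00000000  (ones: 0)
  rows 24-31 [x1,x2,x3,x4=0011]: 00000000  (ones: 0)
  rows 32-39 [x1,x2,x3,x4=0100]: 00000000  (ones: 0)
  rows 40-47 [x1,x2,x3,x4=0101]: 00000000  (ones: 0)
  rows 48-55 [x1,x2,x3,x4=0110]: 00000000  (ones: 0)
  rows 56-63 [x1,x2,x3,x4=0111]: 00000000  (ones: 0)
  rows 64-71 [x1,x2,x3,x4=1000]: 00001100  (ones: 2)
  rows 72-79 [x1,x2,x3,x4=1001]: 00111111  (ones: 6)
  rows 80-87 [x1,x2,x3,x4=1010]: 00001100  (ones: 2)
  rows 88-95 [x1,x2,x3,x4=1011]: 00111111  (ones: 6)
  rows 96-103 [x1,x2,x3,x4=1100]: 00001100  (ones: 2)
  rows 104-111 [x1,x2,x3,x4=1101]: 00111111  (ones: 6)
  rows 112-119 [x1,x2,x3,x4=1110]: 00001100  (ones: 2)
  rows 120-127 [x1,x2,x3,x4=1111]: 00111111  (ones: 6)
Satisfying assignments = 0+0+0+0+0+0+0+0+2+6+2+6+2+6+2+6 = 32

32


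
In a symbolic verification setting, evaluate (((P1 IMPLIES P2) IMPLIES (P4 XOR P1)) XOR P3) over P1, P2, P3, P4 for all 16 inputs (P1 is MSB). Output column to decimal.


Formula: (((P1 IMPLIES P2) IMPLIES (P4 XOR P1)) XOR P3) over P1, P2, P3, P4 (16 rows)
Evaluate each row (bits = P1,P2,P3,P4, MSB first):
  row 0 [0000]: (((0 IMPLIES 0) IMPLIES (0 XOR 0)) XOR 0) -> 0
  row 1 [0001]: (((0 IMPLIES 0) IMPLIES (1 XOR 0)) XOR 0) -> 1
  row 2 [0010]: (((0 IMPLIES 0) IMPLIES (0 XOR 0)) XOR 1) -> 1
  row 3 [0011]: (((0 IMPLIES 0) IMPLIES (1 XOR 0)) XOR 1) -> 0
  row 4 [0100]: (((0 IMPLIES 1) IMPLIES (0 XOR 0)) XOR 0) -> 0
  row 5 [0101]: (((0 IMPLIES 1) IMPLIES (1 XOR 0)) XOR 0) -> 1
  row 6 [0110]: (((0 IMPLIES 1) IMPLIES (0 XOR 0)) XOR 1) -> 1
  row 7 [0111]: (((0 IMPLIES 1) IMPLIES (1 XOR 0)) XOR 1) -> 0
  row 8 [1000]: (((1 IMPLIES 0) IMPLIES (0 XOR 1)) XOR 0) -> 1
  row 9 [1001]: (((1 IMPLIES 0) IMPLIES (1 XOR 1)) XOR 0) -> 1
  row 10 [1010]: (((1 IMPLIES 0) IMPLIES (0 XOR 1)) XOR 1) -> 0
  row 11 [1011]: (((1 IMPLIES 0) IMPLIES (1 XOR 1)) XOR 1) -> 0
  row 12 [1100]: (((1 IMPLIES 1) IMPLIES (0 XOR 1)) XOR 0) -> 1
  row 13 [1101]: (((1 IMPLIES 1) IMPLIES (1 XOR 1)) XOR 0) -> 0
  row 14 [1110]: (((1 IMPLIES 1) IMPLIES (0 XOR 1)) XOR 1) -> 0
  row 15 [1111]: (((1 IMPLIES 1) IMPLIES (1 XOR 1)) XOR 1) -> 1
Full result column, 4 rows per line (P1,P2 fixed per line; P3,P4 runs 00..11 left to right):
  rows 0-3 [P1,P2=00]: 0110  = hex 6
  rows 4-7 [P1,P2=01]: 0110  = hex 6
  rows 8-11 [P1,P2=10]: 1100  = hex C
  rows 12-15 [P1,P2=11]: 1001  = hex 9
Output column (row 0 .. row 15) = 0110011011001001
Output column grouped in 4s = 0110 0110 1100 1001 = 0x66C9
Convert to decimal digit by digit (value = value*16 + digit):
  6 -> 6
  6*16 + 6 = 102
  102*16 + 12 (C) = 1644
  1644*16 + 9 = 26313
Decimal = 26313

26313


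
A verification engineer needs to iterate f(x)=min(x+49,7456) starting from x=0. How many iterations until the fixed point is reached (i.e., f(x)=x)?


Step 1: x=0, cap=7456, increment=49
Step 2: x grows by 49 each step until capped at 7456; fixed point is x=7456
Step 3: iterations = ceil(7456/49) = 153

153


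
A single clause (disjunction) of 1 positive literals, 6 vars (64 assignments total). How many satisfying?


Step 1: Total=2^6=64
Step 2: Unsat when all 1 false: 2^5=32
Step 3: Sat=64-32=32

32


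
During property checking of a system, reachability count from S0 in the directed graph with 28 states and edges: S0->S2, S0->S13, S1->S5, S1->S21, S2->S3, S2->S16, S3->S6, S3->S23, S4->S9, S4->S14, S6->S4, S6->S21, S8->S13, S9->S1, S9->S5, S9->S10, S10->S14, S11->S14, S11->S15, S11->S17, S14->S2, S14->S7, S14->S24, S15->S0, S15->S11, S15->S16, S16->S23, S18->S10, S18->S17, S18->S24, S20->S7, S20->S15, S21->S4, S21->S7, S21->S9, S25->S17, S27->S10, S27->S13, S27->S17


BFS from S0:
  layer 0: {S0}
  layer 1: {S2, S13}
  layer 2: {S3, S16}
  layer 3: {S6, S23}
  layer 4: {S4, S21}
  layer 5: {S7, S9, S14}
  layer 6: {S1, S5, S10, S24}
Reachable set: {S0, S1, S2, S3, S4, S5, S6, S7, S9, S10, S13, S14, S16, S21, S23, S24}
Count = 16

16


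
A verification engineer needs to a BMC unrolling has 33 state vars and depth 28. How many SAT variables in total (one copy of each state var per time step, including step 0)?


BMC unrolls to depth k, creating one copy of each state var for steps 0..k.
Step count = 28 + 1 = 29 (steps 0 through 28)
Vars per step = 33
Total = 33 * 29 = 957

957


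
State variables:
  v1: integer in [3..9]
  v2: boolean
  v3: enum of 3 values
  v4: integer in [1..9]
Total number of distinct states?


State space = product of domain sizes of all variables.
Domain sizes:
  v1 (integer in [3..9]): 7
  v2 (boolean): 2
  v3 (enum of 3 values): 3
  v4 (integer in [1..9]): 9
Product = 7 * 2 * 3 * 9 = 378

378


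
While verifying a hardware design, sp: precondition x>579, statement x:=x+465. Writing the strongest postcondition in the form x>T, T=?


Formula: sp(P, x:=E) = exists old_x. (x = E[old_x/x]) AND P[old_x/x] (old_x is the value of x before the assignment; eliminate old_x by solving x = E[old_x/x] for old_x)
Step 1: Precondition P: x>579, i.e. old_x > 579
Step 2: Assignment gives x = old_x + 465, so old_x = x - 465
Step 3: Substitute into P: x - 465 > 579
Step 4: Simplify: x > 579+465 = 1044

1044


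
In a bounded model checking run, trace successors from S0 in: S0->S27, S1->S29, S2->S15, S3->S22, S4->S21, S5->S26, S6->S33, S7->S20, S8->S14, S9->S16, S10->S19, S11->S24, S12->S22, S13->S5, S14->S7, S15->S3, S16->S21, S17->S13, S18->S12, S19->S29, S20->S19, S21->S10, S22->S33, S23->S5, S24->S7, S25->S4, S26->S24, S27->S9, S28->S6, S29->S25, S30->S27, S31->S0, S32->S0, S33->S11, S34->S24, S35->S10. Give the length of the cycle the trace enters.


Trace from S0 until a state repeats:
  S0 -> S27 -> S9 -> S16 -> S21 -> S10 -> S19 -> S29 -> S25 -> S4 -> S21
S21 first seen at step 4, revisited at step 10.
Cycle length = 10 - 4 = 6

6


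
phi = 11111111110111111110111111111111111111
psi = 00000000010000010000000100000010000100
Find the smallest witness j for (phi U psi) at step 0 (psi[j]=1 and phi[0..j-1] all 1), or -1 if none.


(phi U psi) at 0: need smallest j with psi[j]=1 and phi[i]=1 for all i in [0,j).
Scan from step 0:
  step 0: phi=1, psi=0 -> continue
  step 1: phi=1, psi=0 -> continue
  step 2: phi=1, psi=0 -> continue
  step 3: phi=1, psi=0 -> continue
  step 9: psi=1 and phi held for [0,9) -> witness found
Witness step = 9

9


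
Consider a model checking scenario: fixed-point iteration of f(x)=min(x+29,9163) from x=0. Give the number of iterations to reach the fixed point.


Step 1: x=0, cap=9163, increment=29
Step 2: x grows by 29 each step until capped at 9163; fixed point is x=9163
Step 3: iterations = ceil(9163/29) = 316

316


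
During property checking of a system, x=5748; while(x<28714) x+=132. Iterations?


Step 1: x goes from 5748 toward 28714 by 132; the body runs while x<28714, so iterations = ceil((bound-start)/step)
Step 2: Distance=22966
Step 3: ceil(22966/132)=174

174


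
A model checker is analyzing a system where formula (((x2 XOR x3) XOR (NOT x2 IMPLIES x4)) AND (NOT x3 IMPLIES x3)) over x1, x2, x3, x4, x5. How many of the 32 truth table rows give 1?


Formula: (((x2 XOR x3) XOR (NOT x2 IMPLIES x4)) AND (NOT x3 IMPLIES x3)) over 5 vars (32 rows)
Evaluate each row (x1, x2, x3, x4, x5 as bits, MSB first):
  row 0 [00000]: (((0 XOR 0) XOR (NOT 0 IMPLIES 0)) AND (NOT 0 IMPLIES 0)) -> 0
  row 1 [00001]: (((0 XOR 0) XOR (NOT 0 IMPLIES 0)) AND (NOT 0 IMPLIES 0)) -> 0
  row 2 [00010]: (((0 XOR 0) XOR (NOT 0 IMPLIES 1)) AND (NOT 0 IMPLIES 0)) -> 0
  row 3 [00011]: (((0 XOR 0) XOR (NOT 0 IMPLIES 1)) AND (NOT 0 IMPLIES 0)) -> 0
  row 4 [00100]: (((0 XOR 1) XOR (NOT 0 IMPLIES 0)) AND (NOT 1 IMPLIES 1)) -> 1
  row 5 [00101]: (((0 XOR 1) XOR (NOT 0 IMPLIES 0)) AND (NOT 1 IMPLIES 1)) -> 1
  row 6 [00110]: (((0 XOR 1) XOR (NOT 0 IMPLIES 1)) AND (NOT 1 IMPLIES 1)) -> 0
  row 7 [00111]: (((0 XOR 1) XOR (NOT 0 IMPLIES 1)) AND (NOT 1 IMPLIES 1)) -> 0
  row 8 [01000]: (((1 XOR 0) XOR (NOT 1 IMPLIES 0)) AND (NOT 0 IMPLIES 0)) -> 0
  row 9 [01001]: (((1 XOR 0) XOR (NOT 1 IMPLIES 0)) AND (NOT 0 IMPLIES 0)) -> 0
  row 10 [01010]: (((1 XOR 0) XOR (NOT 1 IMPLIES 1)) AND (NOT 0 IMPLIES 0)) -> 0
  row 11 [01011]: (((1 XOR 0) XOR (NOT 1 IMPLIES 1)) AND (NOT 0 IMPLIES 0)) -> 0
  row 12 [01100]: (((1 XOR 1) XOR (NOT 1 IMPLIES 0)) AND (NOT 1 IMPLIES 1)) -> 1
  row 13 [01101]: (((1 XOR 1) XOR (NOT 1 IMPLIES 0)) AND (NOT 1 IMPLIES 1)) -> 1
  row 14 [01110]: (((1 XOR 1) XOR (NOT 1 IMPLIES 1)) AND (NOT 1 IMPLIES 1)) -> 1
  row 15 [01111]: (((1 XOR 1) XOR (NOT 1 IMPLIES 1)) AND (NOT 1 IMPLIES 1)) -> 1
  row 16 [10000]: (((0 XOR 0) XOR (NOT 0 IMPLIES 0)) AND (NOT 0 IMPLIES 0)) -> 0
  row 17 [10001]: (((0 XOR 0) XOR (NOT 0 IMPLIES 0)) AND (NOT 0 IMPLIES 0)) -> 0
  row 18 [10010]: (((0 XOR 0) XOR (NOT 0 IMPLIES 1)) AND (NOT 0 IMPLIES 0)) -> 0
  row 19 [10011]: (((0 XOR 0) XOR (NOT 0 IMPLIES 1)) AND (NOT 0 IMPLIES 0)) -> 0
  row 20 [10100]: (((0 XOR 1) XOR (NOT 0 IMPLIES 0)) AND (NOT 1 IMPLIES 1)) -> 1
  row 21 [10101]: (((0 XOR 1) XOR (NOT 0 IMPLIES 0)) AND (NOT 1 IMPLIES 1)) -> 1
  row 22 [10110]: (((0 XOR 1) XOR (NOT 0 IMPLIES 1)) AND (NOT 1 IMPLIES 1)) -> 0
  row 23 [10111]: (((0 XOR 1) XOR (NOT 0 IMPLIES 1)) AND (NOT 1 IMPLIES 1)) -> 0
  row 24 [11000]: (((1 XOR 0) XOR (NOT 1 IMPLIES 0)) AND (NOT 0 IMPLIES 0)) -> 0
  row 25 [11001]: (((1 XOR 0) XOR (NOT 1 IMPLIES 0)) AND (NOT 0 IMPLIES 0)) -> 0
  row 26 [11010]: (((1 XOR 0) XOR (NOT 1 IMPLIES 1)) AND (NOT 0 IMPLIES 0)) -> 0
  row 27 [11011]: (((1 XOR 0) XOR (NOT 1 IMPLIES 1)) AND (NOT 0 IMPLIES 0)) -> 0
  row 28 [11100]: (((1 XOR 1) XOR (NOT 1 IMPLIES 0)) AND (NOT 1 IMPLIES 1)) -> 1
  row 29 [11101]: (((1 XOR 1) XOR (NOT 1 IMPLIES 0)) AND (NOT 1 IMPLIES 1)) -> 1
  row 30 [11110]: (((1 XOR 1) XOR (NOT 1 IMPLIES 1)) AND (NOT 1 IMPLIES 1)) -> 1
  row 31 [11111]: (((1 XOR 1) XOR (NOT 1 IMPLIES 1)) AND (NOT 1 IMPLIES 1)) -> 1
Full result column, 8 rows per line (x1,x2 fixed per line; x3,x4,x5 runs 000..111 left to right):
  rows 0-7 [x1,x2=00]: 00001100  (ones: 2)
  rows 8-15 [x1,x2=01]: 00001111  (ones: 4)
  rows 16-23 [x1,x2=10]: 00001100  (ones: 2)
  rows 24-31 [x1,x2=11]: 00001111  (ones: 4)
Count of 1-rows = 2+4+2+4 = 12

12
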